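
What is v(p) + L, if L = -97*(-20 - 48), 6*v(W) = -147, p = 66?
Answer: 13143/2 ≈ 6571.5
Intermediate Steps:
v(W) = -49/2 (v(W) = (⅙)*(-147) = -49/2)
L = 6596 (L = -97*(-68) = 6596)
v(p) + L = -49/2 + 6596 = 13143/2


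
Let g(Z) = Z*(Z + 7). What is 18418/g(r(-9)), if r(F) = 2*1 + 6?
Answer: 9209/60 ≈ 153.48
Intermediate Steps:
r(F) = 8 (r(F) = 2 + 6 = 8)
g(Z) = Z*(7 + Z)
18418/g(r(-9)) = 18418/((8*(7 + 8))) = 18418/((8*15)) = 18418/120 = 18418*(1/120) = 9209/60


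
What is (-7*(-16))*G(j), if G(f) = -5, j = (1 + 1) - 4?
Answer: -560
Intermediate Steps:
j = -2 (j = 2 - 4 = -2)
(-7*(-16))*G(j) = -7*(-16)*(-5) = 112*(-5) = -560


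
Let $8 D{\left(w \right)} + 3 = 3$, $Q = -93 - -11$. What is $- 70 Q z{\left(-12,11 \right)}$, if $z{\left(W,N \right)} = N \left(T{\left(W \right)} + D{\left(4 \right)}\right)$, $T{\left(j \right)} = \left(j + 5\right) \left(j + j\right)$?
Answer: $10607520$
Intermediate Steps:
$Q = -82$ ($Q = -93 + 11 = -82$)
$D{\left(w \right)} = 0$ ($D{\left(w \right)} = - \frac{3}{8} + \frac{1}{8} \cdot 3 = - \frac{3}{8} + \frac{3}{8} = 0$)
$T{\left(j \right)} = 2 j \left(5 + j\right)$ ($T{\left(j \right)} = \left(5 + j\right) 2 j = 2 j \left(5 + j\right)$)
$z{\left(W,N \right)} = 2 N W \left(5 + W\right)$ ($z{\left(W,N \right)} = N \left(2 W \left(5 + W\right) + 0\right) = N 2 W \left(5 + W\right) = 2 N W \left(5 + W\right)$)
$- 70 Q z{\left(-12,11 \right)} = \left(-70\right) \left(-82\right) 2 \cdot 11 \left(-12\right) \left(5 - 12\right) = 5740 \cdot 2 \cdot 11 \left(-12\right) \left(-7\right) = 5740 \cdot 1848 = 10607520$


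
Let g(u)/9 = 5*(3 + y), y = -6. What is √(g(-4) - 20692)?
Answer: I*√20827 ≈ 144.32*I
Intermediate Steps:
g(u) = -135 (g(u) = 9*(5*(3 - 6)) = 9*(5*(-3)) = 9*(-15) = -135)
√(g(-4) - 20692) = √(-135 - 20692) = √(-20827) = I*√20827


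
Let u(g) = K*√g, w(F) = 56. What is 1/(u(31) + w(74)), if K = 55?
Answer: -56/90639 + 55*√31/90639 ≈ 0.0027607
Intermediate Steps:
u(g) = 55*√g
1/(u(31) + w(74)) = 1/(55*√31 + 56) = 1/(56 + 55*√31)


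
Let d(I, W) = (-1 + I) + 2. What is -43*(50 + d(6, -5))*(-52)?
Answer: 127452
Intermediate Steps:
d(I, W) = 1 + I
-43*(50 + d(6, -5))*(-52) = -43*(50 + (1 + 6))*(-52) = -43*(50 + 7)*(-52) = -43*57*(-52) = -2451*(-52) = 127452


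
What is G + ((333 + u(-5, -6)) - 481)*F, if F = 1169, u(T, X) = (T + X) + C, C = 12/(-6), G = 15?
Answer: -188194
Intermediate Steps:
C = -2 (C = 12*(-1/6) = -2)
u(T, X) = -2 + T + X (u(T, X) = (T + X) - 2 = -2 + T + X)
G + ((333 + u(-5, -6)) - 481)*F = 15 + ((333 + (-2 - 5 - 6)) - 481)*1169 = 15 + ((333 - 13) - 481)*1169 = 15 + (320 - 481)*1169 = 15 - 161*1169 = 15 - 188209 = -188194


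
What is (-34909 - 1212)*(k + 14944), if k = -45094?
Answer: 1089048150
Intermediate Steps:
(-34909 - 1212)*(k + 14944) = (-34909 - 1212)*(-45094 + 14944) = -36121*(-30150) = 1089048150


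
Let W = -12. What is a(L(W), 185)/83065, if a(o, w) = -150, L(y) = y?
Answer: -30/16613 ≈ -0.0018058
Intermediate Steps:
a(L(W), 185)/83065 = -150/83065 = -150*1/83065 = -30/16613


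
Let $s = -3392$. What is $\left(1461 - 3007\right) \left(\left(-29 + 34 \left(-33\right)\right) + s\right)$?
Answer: $7023478$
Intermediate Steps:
$\left(1461 - 3007\right) \left(\left(-29 + 34 \left(-33\right)\right) + s\right) = \left(1461 - 3007\right) \left(\left(-29 + 34 \left(-33\right)\right) - 3392\right) = - 1546 \left(\left(-29 - 1122\right) - 3392\right) = - 1546 \left(-1151 - 3392\right) = \left(-1546\right) \left(-4543\right) = 7023478$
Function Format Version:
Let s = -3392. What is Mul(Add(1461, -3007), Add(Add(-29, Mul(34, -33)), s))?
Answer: 7023478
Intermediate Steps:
Mul(Add(1461, -3007), Add(Add(-29, Mul(34, -33)), s)) = Mul(Add(1461, -3007), Add(Add(-29, Mul(34, -33)), -3392)) = Mul(-1546, Add(Add(-29, -1122), -3392)) = Mul(-1546, Add(-1151, -3392)) = Mul(-1546, -4543) = 7023478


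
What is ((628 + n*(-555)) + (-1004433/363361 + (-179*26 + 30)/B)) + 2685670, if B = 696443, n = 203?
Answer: 651283444638742176/253060224923 ≈ 2.5736e+6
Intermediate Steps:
((628 + n*(-555)) + (-1004433/363361 + (-179*26 + 30)/B)) + 2685670 = ((628 + 203*(-555)) + (-1004433/363361 + (-179*26 + 30)/696443)) + 2685670 = ((628 - 112665) + (-1004433*1/363361 + (-4654 + 30)*(1/696443))) + 2685670 = (-112037 + (-1004433/363361 - 4624*1/696443)) + 2685670 = (-112037 + (-1004433/363361 - 4624/696443)) + 2685670 = (-112037 - 701210513083/253060224923) + 2685670 = -28352809630211234/253060224923 + 2685670 = 651283444638742176/253060224923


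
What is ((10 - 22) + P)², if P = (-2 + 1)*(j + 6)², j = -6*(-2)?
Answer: 112896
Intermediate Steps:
j = 12 (j = -1*(-12) = 12)
P = -324 (P = (-2 + 1)*(12 + 6)² = -1*18² = -1*324 = -324)
((10 - 22) + P)² = ((10 - 22) - 324)² = (-12 - 324)² = (-336)² = 112896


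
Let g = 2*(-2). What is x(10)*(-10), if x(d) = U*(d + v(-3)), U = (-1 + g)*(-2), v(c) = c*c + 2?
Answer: -2100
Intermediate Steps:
g = -4
v(c) = 2 + c² (v(c) = c² + 2 = 2 + c²)
U = 10 (U = (-1 - 4)*(-2) = -5*(-2) = 10)
x(d) = 110 + 10*d (x(d) = 10*(d + (2 + (-3)²)) = 10*(d + (2 + 9)) = 10*(d + 11) = 10*(11 + d) = 110 + 10*d)
x(10)*(-10) = (110 + 10*10)*(-10) = (110 + 100)*(-10) = 210*(-10) = -2100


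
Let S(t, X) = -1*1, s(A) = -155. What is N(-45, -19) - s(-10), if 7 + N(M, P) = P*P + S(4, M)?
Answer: 508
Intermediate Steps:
S(t, X) = -1
N(M, P) = -8 + P² (N(M, P) = -7 + (P*P - 1) = -7 + (P² - 1) = -7 + (-1 + P²) = -8 + P²)
N(-45, -19) - s(-10) = (-8 + (-19)²) - 1*(-155) = (-8 + 361) + 155 = 353 + 155 = 508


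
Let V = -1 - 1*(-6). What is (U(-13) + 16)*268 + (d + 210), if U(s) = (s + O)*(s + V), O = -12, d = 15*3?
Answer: 58143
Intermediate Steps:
d = 45
V = 5 (V = -1 + 6 = 5)
U(s) = (-12 + s)*(5 + s) (U(s) = (s - 12)*(s + 5) = (-12 + s)*(5 + s))
(U(-13) + 16)*268 + (d + 210) = ((-60 + (-13)² - 7*(-13)) + 16)*268 + (45 + 210) = ((-60 + 169 + 91) + 16)*268 + 255 = (200 + 16)*268 + 255 = 216*268 + 255 = 57888 + 255 = 58143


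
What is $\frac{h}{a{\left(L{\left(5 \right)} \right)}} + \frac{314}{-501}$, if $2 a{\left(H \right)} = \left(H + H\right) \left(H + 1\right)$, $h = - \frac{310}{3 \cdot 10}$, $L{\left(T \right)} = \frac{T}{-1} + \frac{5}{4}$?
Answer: $- \frac{134642}{82665} \approx -1.6288$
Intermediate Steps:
$L{\left(T \right)} = \frac{5}{4} - T$ ($L{\left(T \right)} = T \left(-1\right) + 5 \cdot \frac{1}{4} = - T + \frac{5}{4} = \frac{5}{4} - T$)
$h = - \frac{31}{3}$ ($h = - \frac{310}{30} = \left(-310\right) \frac{1}{30} = - \frac{31}{3} \approx -10.333$)
$a{\left(H \right)} = H \left(1 + H\right)$ ($a{\left(H \right)} = \frac{\left(H + H\right) \left(H + 1\right)}{2} = \frac{2 H \left(1 + H\right)}{2} = H \left(1 + H\right)$)
$\frac{h}{a{\left(L{\left(5 \right)} \right)}} + \frac{314}{-501} = - \frac{31}{3 \left(\frac{5}{4} - 5\right) \left(1 + \left(\frac{5}{4} - 5\right)\right)} + \frac{314}{-501} = - \frac{31}{3 \left(\frac{5}{4} - 5\right) \left(1 + \left(\frac{5}{4} - 5\right)\right)} + 314 \left(- \frac{1}{501}\right) = - \frac{31}{3 \left(- \frac{15 \left(1 - \frac{15}{4}\right)}{4}\right)} - \frac{314}{501} = - \frac{31}{3 \left(\left(- \frac{15}{4}\right) \left(- \frac{11}{4}\right)\right)} - \frac{314}{501} = - \frac{31}{3 \cdot \frac{165}{16}} - \frac{314}{501} = \left(- \frac{31}{3}\right) \frac{16}{165} - \frac{314}{501} = - \frac{496}{495} - \frac{314}{501} = - \frac{134642}{82665}$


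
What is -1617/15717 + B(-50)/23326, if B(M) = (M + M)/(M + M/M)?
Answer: -307769543/2994020393 ≈ -0.10279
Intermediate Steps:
B(M) = 2*M/(1 + M) (B(M) = (2*M)/(M + 1) = (2*M)/(1 + M) = 2*M/(1 + M))
-1617/15717 + B(-50)/23326 = -1617/15717 + (2*(-50)/(1 - 50))/23326 = -1617*1/15717 + (2*(-50)/(-49))*(1/23326) = -539/5239 + (2*(-50)*(-1/49))*(1/23326) = -539/5239 + (100/49)*(1/23326) = -539/5239 + 50/571487 = -307769543/2994020393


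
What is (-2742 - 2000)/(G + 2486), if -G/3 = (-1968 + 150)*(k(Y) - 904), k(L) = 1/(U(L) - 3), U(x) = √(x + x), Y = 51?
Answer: 90548712874/94095694107011 + 2155239*√102/188191388214022 ≈ 0.00096242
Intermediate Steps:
U(x) = √2*√x (U(x) = √(2*x) = √2*√x)
k(L) = 1/(-3 + √2*√L) (k(L) = 1/(√2*√L - 3) = 1/(-3 + √2*√L))
G = -4930416 + 5454/(-3 + √102) (G = -3*(-1968 + 150)*(1/(-3 + √2*√51) - 904) = -(-5454)*(1/(-3 + √102) - 904) = -(-5454)*(-904 + 1/(-3 + √102)) = -3*(1643472 - 1818/(-3 + √102)) = -4930416 + 5454/(-3 + √102) ≈ -4.9296e+6)
(-2742 - 2000)/(G + 2486) = (-2742 - 2000)/((-152837442/31 + 1818*√102/31) + 2486) = -4742/(-152760376/31 + 1818*√102/31)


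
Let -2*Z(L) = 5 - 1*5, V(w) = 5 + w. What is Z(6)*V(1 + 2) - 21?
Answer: -21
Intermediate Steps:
Z(L) = 0 (Z(L) = -(5 - 1*5)/2 = -(5 - 5)/2 = -½*0 = 0)
Z(6)*V(1 + 2) - 21 = 0*(5 + (1 + 2)) - 21 = 0*(5 + 3) - 21 = 0*8 - 21 = 0 - 21 = -21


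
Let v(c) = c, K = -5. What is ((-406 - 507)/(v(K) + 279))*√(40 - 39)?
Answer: -913/274 ≈ -3.3321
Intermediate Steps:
((-406 - 507)/(v(K) + 279))*√(40 - 39) = ((-406 - 507)/(-5 + 279))*√(40 - 39) = (-913/274)*√1 = -913*1/274*1 = -913/274*1 = -913/274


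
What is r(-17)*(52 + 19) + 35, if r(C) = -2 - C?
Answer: 1100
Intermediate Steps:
r(-17)*(52 + 19) + 35 = (-2 - 1*(-17))*(52 + 19) + 35 = (-2 + 17)*71 + 35 = 15*71 + 35 = 1065 + 35 = 1100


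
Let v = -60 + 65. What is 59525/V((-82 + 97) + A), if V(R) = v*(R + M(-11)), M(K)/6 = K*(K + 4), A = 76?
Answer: 11905/553 ≈ 21.528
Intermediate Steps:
v = 5
M(K) = 6*K*(4 + K) (M(K) = 6*(K*(K + 4)) = 6*(K*(4 + K)) = 6*K*(4 + K))
V(R) = 2310 + 5*R (V(R) = 5*(R + 6*(-11)*(4 - 11)) = 5*(R + 6*(-11)*(-7)) = 5*(R + 462) = 5*(462 + R) = 2310 + 5*R)
59525/V((-82 + 97) + A) = 59525/(2310 + 5*((-82 + 97) + 76)) = 59525/(2310 + 5*(15 + 76)) = 59525/(2310 + 5*91) = 59525/(2310 + 455) = 59525/2765 = 59525*(1/2765) = 11905/553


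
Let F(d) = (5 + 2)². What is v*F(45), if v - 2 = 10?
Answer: 588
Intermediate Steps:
v = 12 (v = 2 + 10 = 12)
F(d) = 49 (F(d) = 7² = 49)
v*F(45) = 12*49 = 588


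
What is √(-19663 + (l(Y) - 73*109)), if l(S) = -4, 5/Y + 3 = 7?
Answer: 2*I*√6906 ≈ 166.2*I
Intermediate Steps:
Y = 5/4 (Y = 5/(-3 + 7) = 5/4 ≈ 1.2500)
√(-19663 + (l(Y) - 73*109)) = √(-19663 + (-4 - 73*109)) = √(-19663 + (-4 - 7957)) = √(-19663 - 7961) = √(-27624) = 2*I*√6906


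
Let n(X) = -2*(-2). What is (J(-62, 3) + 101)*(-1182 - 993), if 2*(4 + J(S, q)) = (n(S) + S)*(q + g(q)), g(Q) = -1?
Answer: -84825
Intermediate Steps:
n(X) = 4
J(S, q) = -4 + (-1 + q)*(4 + S)/2 (J(S, q) = -4 + ((4 + S)*(q - 1))/2 = -4 + ((4 + S)*(-1 + q))/2 = -4 + ((-1 + q)*(4 + S))/2 = -4 + (-1 + q)*(4 + S)/2)
(J(-62, 3) + 101)*(-1182 - 993) = ((-6 + 2*3 - ½*(-62) + (½)*(-62)*3) + 101)*(-1182 - 993) = ((-6 + 6 + 31 - 93) + 101)*(-2175) = (-62 + 101)*(-2175) = 39*(-2175) = -84825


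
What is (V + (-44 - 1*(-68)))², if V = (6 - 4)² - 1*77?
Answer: 2401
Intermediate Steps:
V = -73 (V = 2² - 77 = 4 - 77 = -73)
(V + (-44 - 1*(-68)))² = (-73 + (-44 - 1*(-68)))² = (-73 + (-44 + 68))² = (-73 + 24)² = (-49)² = 2401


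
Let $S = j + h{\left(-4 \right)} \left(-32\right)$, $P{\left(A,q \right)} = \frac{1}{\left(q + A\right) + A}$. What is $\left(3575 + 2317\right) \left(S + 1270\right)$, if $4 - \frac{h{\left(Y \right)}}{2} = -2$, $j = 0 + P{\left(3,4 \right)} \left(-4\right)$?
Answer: $\frac{26089776}{5} \approx 5.218 \cdot 10^{6}$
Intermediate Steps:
$P{\left(A,q \right)} = \frac{1}{q + 2 A}$ ($P{\left(A,q \right)} = \frac{1}{\left(A + q\right) + A} = \frac{1}{q + 2 A}$)
$j = - \frac{2}{5}$ ($j = 0 + \frac{1}{4 + 2 \cdot 3} \left(-4\right) = 0 + \frac{1}{4 + 6} \left(-4\right) = 0 + \frac{1}{10} \left(-4\right) = 0 - \frac{2}{5} = - \frac{2}{5} \approx -0.4$)
$h{\left(Y \right)} = 12$ ($h{\left(Y \right)} = 8 - -4 = 8 + 4 = 12$)
$S = - \frac{1922}{5}$ ($S = - \frac{2}{5} + 12 \left(-32\right) = - \frac{2}{5} - 384 = - \frac{1922}{5} \approx -384.4$)
$\left(3575 + 2317\right) \left(S + 1270\right) = \left(3575 + 2317\right) \left(- \frac{1922}{5} + 1270\right) = 5892 \cdot \frac{4428}{5} = \frac{26089776}{5}$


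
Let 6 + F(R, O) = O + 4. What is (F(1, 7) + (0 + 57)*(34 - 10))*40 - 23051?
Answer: 31869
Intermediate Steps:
F(R, O) = -2 + O (F(R, O) = -6 + (O + 4) = -6 + (4 + O) = -2 + O)
(F(1, 7) + (0 + 57)*(34 - 10))*40 - 23051 = ((-2 + 7) + (0 + 57)*(34 - 10))*40 - 23051 = (5 + 57*24)*40 - 23051 = (5 + 1368)*40 - 23051 = 1373*40 - 23051 = 54920 - 23051 = 31869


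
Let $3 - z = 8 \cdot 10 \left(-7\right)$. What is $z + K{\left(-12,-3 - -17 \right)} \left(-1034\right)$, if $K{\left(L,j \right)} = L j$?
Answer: $174275$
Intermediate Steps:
$z = 563$ ($z = 3 - 8 \cdot 10 \left(-7\right) = 3 - 80 \left(-7\right) = 3 - -560 = 3 + 560 = 563$)
$z + K{\left(-12,-3 - -17 \right)} \left(-1034\right) = 563 + - 12 \left(-3 - -17\right) \left(-1034\right) = 563 + - 12 \left(-3 + 17\right) \left(-1034\right) = 563 + \left(-12\right) 14 \left(-1034\right) = 563 - -173712 = 563 + 173712 = 174275$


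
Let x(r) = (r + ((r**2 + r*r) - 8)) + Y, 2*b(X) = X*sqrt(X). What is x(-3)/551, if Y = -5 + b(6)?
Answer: 2/551 + 3*sqrt(6)/551 ≈ 0.016966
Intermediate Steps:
b(X) = X**(3/2)/2 (b(X) = (X*sqrt(X))/2 = X**(3/2)/2)
Y = -5 + 3*sqrt(6) (Y = -5 + 6**(3/2)/2 = -5 + (6*sqrt(6))/2 = -5 + 3*sqrt(6) ≈ 2.3485)
x(r) = -13 + r + 2*r**2 + 3*sqrt(6) (x(r) = (r + ((r**2 + r*r) - 8)) + (-5 + 3*sqrt(6)) = (r + ((r**2 + r**2) - 8)) + (-5 + 3*sqrt(6)) = (r + (2*r**2 - 8)) + (-5 + 3*sqrt(6)) = (r + (-8 + 2*r**2)) + (-5 + 3*sqrt(6)) = (-8 + r + 2*r**2) + (-5 + 3*sqrt(6)) = -13 + r + 2*r**2 + 3*sqrt(6))
x(-3)/551 = (-13 - 3 + 2*(-3)**2 + 3*sqrt(6))/551 = (-13 - 3 + 2*9 + 3*sqrt(6))*(1/551) = (-13 - 3 + 18 + 3*sqrt(6))*(1/551) = (2 + 3*sqrt(6))*(1/551) = 2/551 + 3*sqrt(6)/551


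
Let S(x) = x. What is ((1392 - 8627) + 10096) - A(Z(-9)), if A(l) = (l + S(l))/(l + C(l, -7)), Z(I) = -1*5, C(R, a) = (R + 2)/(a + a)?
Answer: 191547/67 ≈ 2858.9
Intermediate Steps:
C(R, a) = (2 + R)/(2*a) (C(R, a) = (2 + R)/((2*a)) = (2 + R)*(1/(2*a)) = (2 + R)/(2*a))
Z(I) = -5
A(l) = 2*l/(-1/7 + 13*l/14) (A(l) = (l + l)/(l + (1/2)*(2 + l)/(-7)) = (2*l)/(l + (1/2)*(-1/7)*(2 + l)) = (2*l)/(l + (-1/7 - l/14)) = (2*l)/(-1/7 + 13*l/14) = 2*l/(-1/7 + 13*l/14))
((1392 - 8627) + 10096) - A(Z(-9)) = ((1392 - 8627) + 10096) - 28*(-5)/(-2 + 13*(-5)) = (-7235 + 10096) - 28*(-5)/(-2 - 65) = 2861 - 28*(-5)/(-67) = 2861 - 28*(-5)*(-1)/67 = 2861 - 1*140/67 = 2861 - 140/67 = 191547/67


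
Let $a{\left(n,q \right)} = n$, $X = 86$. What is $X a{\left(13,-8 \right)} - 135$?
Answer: $983$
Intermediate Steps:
$X a{\left(13,-8 \right)} - 135 = 86 \cdot 13 - 135 = 1118 - 135 = 983$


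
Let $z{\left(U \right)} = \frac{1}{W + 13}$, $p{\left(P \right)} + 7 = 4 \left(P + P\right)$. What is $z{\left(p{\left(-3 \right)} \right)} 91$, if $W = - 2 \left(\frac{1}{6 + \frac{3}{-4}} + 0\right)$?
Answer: $\frac{1911}{265} \approx 7.2113$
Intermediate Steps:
$W = - \frac{8}{21}$ ($W = - 2 \left(\frac{1}{6 + 3 \left(- \frac{1}{4}\right)} + 0\right) = - 2 \left(\frac{1}{6 - \frac{3}{4}} + 0\right) = - 2 \left(\frac{1}{\frac{21}{4}} + 0\right) = - 2 \left(\frac{4}{21} + 0\right) = \left(-2\right) \frac{4}{21} = - \frac{8}{21} \approx -0.38095$)
$p{\left(P \right)} = -7 + 8 P$ ($p{\left(P \right)} = -7 + 4 \left(P + P\right) = -7 + 4 \cdot 2 P = -7 + 8 P$)
$z{\left(U \right)} = \frac{21}{265}$ ($z{\left(U \right)} = \frac{1}{- \frac{8}{21} + 13} = \frac{1}{\frac{265}{21}} = \frac{21}{265}$)
$z{\left(p{\left(-3 \right)} \right)} 91 = \frac{21}{265} \cdot 91 = \frac{1911}{265}$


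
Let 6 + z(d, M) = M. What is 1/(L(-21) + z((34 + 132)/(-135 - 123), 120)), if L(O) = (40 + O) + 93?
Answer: 1/226 ≈ 0.0044248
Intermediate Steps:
z(d, M) = -6 + M
L(O) = 133 + O
1/(L(-21) + z((34 + 132)/(-135 - 123), 120)) = 1/((133 - 21) + (-6 + 120)) = 1/(112 + 114) = 1/226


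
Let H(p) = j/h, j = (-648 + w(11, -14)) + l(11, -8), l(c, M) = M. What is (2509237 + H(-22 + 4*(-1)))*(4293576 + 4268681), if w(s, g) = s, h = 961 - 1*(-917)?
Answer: 13449440433625779/626 ≈ 2.1485e+13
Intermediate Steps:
h = 1878 (h = 961 + 917 = 1878)
j = -645 (j = (-648 + 11) - 8 = -637 - 8 = -645)
H(p) = -215/626 (H(p) = -645/1878 = -645*1/1878 = -215/626)
(2509237 + H(-22 + 4*(-1)))*(4293576 + 4268681) = (2509237 - 215/626)*(4293576 + 4268681) = (1570782147/626)*8562257 = 13449440433625779/626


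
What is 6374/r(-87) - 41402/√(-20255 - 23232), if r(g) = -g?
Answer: 6374/87 + 41402*I*√43487/43487 ≈ 73.264 + 198.54*I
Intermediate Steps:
6374/r(-87) - 41402/√(-20255 - 23232) = 6374/((-1*(-87))) - 41402/√(-20255 - 23232) = 6374/87 - 41402*(-I*√43487/43487) = 6374*(1/87) - 41402*(-I*√43487/43487) = 6374/87 - (-41402)*I*√43487/43487 = 6374/87 + 41402*I*√43487/43487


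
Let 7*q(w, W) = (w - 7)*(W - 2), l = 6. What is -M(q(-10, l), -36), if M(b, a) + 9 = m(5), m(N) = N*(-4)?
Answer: 29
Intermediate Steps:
m(N) = -4*N
q(w, W) = (-7 + w)*(-2 + W)/7 (q(w, W) = ((w - 7)*(W - 2))/7 = ((-7 + w)*(-2 + W))/7 = (-7 + w)*(-2 + W)/7)
M(b, a) = -29 (M(b, a) = -9 - 4*5 = -9 - 20 = -29)
-M(q(-10, l), -36) = -1*(-29) = 29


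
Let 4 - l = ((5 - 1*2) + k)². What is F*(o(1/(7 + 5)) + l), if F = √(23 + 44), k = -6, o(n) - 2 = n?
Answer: -35*√67/12 ≈ -23.874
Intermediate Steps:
o(n) = 2 + n
F = √67 ≈ 8.1853
l = -5 (l = 4 - ((5 - 1*2) - 6)² = 4 - ((5 - 2) - 6)² = 4 - (3 - 6)² = 4 - 1*(-3)² = 4 - 1*9 = 4 - 9 = -5)
F*(o(1/(7 + 5)) + l) = √67*((2 + 1/(7 + 5)) - 5) = √67*((2 + 1/12) - 5) = √67*(25/12 - 5) = √67*(-35/12) = -35*√67/12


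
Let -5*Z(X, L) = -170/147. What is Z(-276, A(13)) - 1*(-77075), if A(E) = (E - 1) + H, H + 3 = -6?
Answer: 11330059/147 ≈ 77075.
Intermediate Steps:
H = -9 (H = -3 - 6 = -9)
A(E) = -10 + E (A(E) = (E - 1) - 9 = (-1 + E) - 9 = -10 + E)
Z(X, L) = 34/147 (Z(X, L) = -(-34)/147 = -⅕*(-170/147) = 34/147)
Z(-276, A(13)) - 1*(-77075) = 34/147 - 1*(-77075) = 34/147 + 77075 = 11330059/147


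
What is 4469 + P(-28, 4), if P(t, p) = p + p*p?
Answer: 4489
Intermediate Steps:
P(t, p) = p + p²
4469 + P(-28, 4) = 4469 + 4*(1 + 4) = 4469 + 4*5 = 4469 + 20 = 4489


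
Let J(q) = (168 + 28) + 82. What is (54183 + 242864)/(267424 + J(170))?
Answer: 297047/267702 ≈ 1.1096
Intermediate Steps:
J(q) = 278 (J(q) = 196 + 82 = 278)
(54183 + 242864)/(267424 + J(170)) = (54183 + 242864)/(267424 + 278) = 297047/267702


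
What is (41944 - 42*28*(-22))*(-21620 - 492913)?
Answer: -34893569928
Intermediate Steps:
(41944 - 42*28*(-22))*(-21620 - 492913) = (41944 - 1176*(-22))*(-514533) = (41944 + 25872)*(-514533) = 67816*(-514533) = -34893569928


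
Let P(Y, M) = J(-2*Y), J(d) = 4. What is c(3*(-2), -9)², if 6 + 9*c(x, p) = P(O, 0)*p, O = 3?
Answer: 196/9 ≈ 21.778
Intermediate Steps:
P(Y, M) = 4
c(x, p) = -⅔ + 4*p/9 (c(x, p) = -⅔ + (4*p)/9 = -⅔ + 4*p/9)
c(3*(-2), -9)² = (-⅔ + (4/9)*(-9))² = (-⅔ - 4)² = (-14/3)² = 196/9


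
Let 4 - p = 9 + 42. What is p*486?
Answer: -22842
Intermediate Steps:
p = -47 (p = 4 - (9 + 42) = 4 - 1*51 = 4 - 51 = -47)
p*486 = -47*486 = -22842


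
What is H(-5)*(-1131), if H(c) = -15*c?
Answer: -84825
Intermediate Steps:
H(-5)*(-1131) = -15*(-5)*(-1131) = 75*(-1131) = -84825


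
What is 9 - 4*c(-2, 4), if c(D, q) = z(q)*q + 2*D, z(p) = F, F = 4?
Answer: -39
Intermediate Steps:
z(p) = 4
c(D, q) = 2*D + 4*q (c(D, q) = 4*q + 2*D = 2*D + 4*q)
9 - 4*c(-2, 4) = 9 - 4*(2*(-2) + 4*4) = 9 - 4*(-4 + 16) = 9 - 4*12 = 9 - 48 = -39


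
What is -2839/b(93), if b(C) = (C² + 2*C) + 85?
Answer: -2839/8920 ≈ -0.31827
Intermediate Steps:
b(C) = 85 + C² + 2*C
-2839/b(93) = -2839/(85 + 93² + 2*93) = -2839/(85 + 8649 + 186) = -2839/8920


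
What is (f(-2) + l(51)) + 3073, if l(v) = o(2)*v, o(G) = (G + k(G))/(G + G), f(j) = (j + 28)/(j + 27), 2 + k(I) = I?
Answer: 154977/50 ≈ 3099.5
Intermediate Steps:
k(I) = -2 + I
f(j) = (28 + j)/(27 + j)
o(G) = (-2 + 2*G)/(2*G) (o(G) = (G + (-2 + G))/(G + G) = (-2 + 2*G)/((2*G)) = (-2 + 2*G)*(1/(2*G)) = (-2 + 2*G)/(2*G))
l(v) = v/2 (l(v) = ((-1 + 2)/2)*v = ((½)*1)*v = v/2)
(f(-2) + l(51)) + 3073 = ((28 - 2)/(27 - 2) + (½)*51) + 3073 = (26/25 + 51/2) + 3073 = 1327/50 + 3073 = 154977/50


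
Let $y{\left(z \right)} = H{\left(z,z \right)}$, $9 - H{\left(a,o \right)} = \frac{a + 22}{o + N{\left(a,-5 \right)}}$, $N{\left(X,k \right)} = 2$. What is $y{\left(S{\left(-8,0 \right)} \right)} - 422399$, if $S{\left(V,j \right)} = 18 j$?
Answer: $-422401$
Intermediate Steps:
$H{\left(a,o \right)} = 9 - \frac{22 + a}{2 + o}$ ($H{\left(a,o \right)} = 9 - \frac{a + 22}{o + 2} = 9 - \frac{22 + a}{2 + o}$)
$y{\left(z \right)} = \frac{-4 + 8 z}{2 + z}$ ($y{\left(z \right)} = \frac{-4 - z + 9 z}{2 + z} = \frac{-4 + 8 z}{2 + z}$)
$y{\left(S{\left(-8,0 \right)} \right)} - 422399 = \frac{4 \left(-1 + 2 \cdot 18 \cdot 0\right)}{2 + 18 \cdot 0} - 422399 = \frac{4 \left(-1 + 2 \cdot 0\right)}{2 + 0} - 422399 = \frac{4 \left(-1 + 0\right)}{2} - 422399 = 4 \cdot \frac{1}{2} \left(-1\right) - 422399 = -2 - 422399 = -422401$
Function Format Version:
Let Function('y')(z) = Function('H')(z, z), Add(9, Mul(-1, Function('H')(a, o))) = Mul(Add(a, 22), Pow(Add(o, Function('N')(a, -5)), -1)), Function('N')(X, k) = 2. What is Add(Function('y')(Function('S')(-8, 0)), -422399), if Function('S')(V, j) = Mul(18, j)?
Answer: -422401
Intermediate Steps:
Function('H')(a, o) = Add(9, Mul(-1, Pow(Add(2, o), -1), Add(22, a))) (Function('H')(a, o) = Add(9, Mul(-1, Mul(Add(a, 22), Pow(Add(o, 2), -1)))) = Add(9, Mul(-1, Mul(Add(22, a), Pow(Add(2, o), -1)))) = Add(9, Mul(-1, Mul(Pow(Add(2, o), -1), Add(22, a)))) = Add(9, Mul(-1, Pow(Add(2, o), -1), Add(22, a))))
Function('y')(z) = Mul(Pow(Add(2, z), -1), Add(-4, Mul(8, z))) (Function('y')(z) = Mul(Pow(Add(2, z), -1), Add(-4, Mul(-1, z), Mul(9, z))) = Mul(Pow(Add(2, z), -1), Add(-4, Mul(8, z))))
Add(Function('y')(Function('S')(-8, 0)), -422399) = Add(Mul(4, Pow(Add(2, Mul(18, 0)), -1), Add(-1, Mul(2, Mul(18, 0)))), -422399) = Add(Mul(4, Pow(Add(2, 0), -1), Add(-1, Mul(2, 0))), -422399) = Add(Mul(4, Pow(2, -1), Add(-1, 0)), -422399) = Add(Mul(4, Rational(1, 2), -1), -422399) = Add(-2, -422399) = -422401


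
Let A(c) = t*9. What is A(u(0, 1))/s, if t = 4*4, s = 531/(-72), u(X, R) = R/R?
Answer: -1152/59 ≈ -19.525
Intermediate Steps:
u(X, R) = 1
s = -59/8 (s = 531*(-1/72) = -59/8 ≈ -7.3750)
t = 16
A(c) = 144 (A(c) = 16*9 = 144)
A(u(0, 1))/s = 144/(-59/8) = 144*(-8/59) = -1152/59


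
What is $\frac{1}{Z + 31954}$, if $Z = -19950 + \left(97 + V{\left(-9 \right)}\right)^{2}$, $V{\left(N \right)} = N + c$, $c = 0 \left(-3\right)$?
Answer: $\frac{1}{19748} \approx 5.0638 \cdot 10^{-5}$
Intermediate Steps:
$c = 0$
$V{\left(N \right)} = N$ ($V{\left(N \right)} = N + 0 = N$)
$Z = -12206$ ($Z = -19950 + \left(97 - 9\right)^{2} = -19950 + 88^{2} = -19950 + 7744 = -12206$)
$\frac{1}{Z + 31954} = \frac{1}{-12206 + 31954} = \frac{1}{19748}$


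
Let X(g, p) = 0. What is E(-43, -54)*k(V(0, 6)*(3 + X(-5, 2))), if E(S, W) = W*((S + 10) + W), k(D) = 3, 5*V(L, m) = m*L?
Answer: 14094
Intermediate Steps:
V(L, m) = L*m/5 (V(L, m) = (m*L)/5 = (L*m)/5 = L*m/5)
E(S, W) = W*(10 + S + W) (E(S, W) = W*((10 + S) + W) = W*(10 + S + W))
E(-43, -54)*k(V(0, 6)*(3 + X(-5, 2))) = -54*(10 - 43 - 54)*3 = -54*(-87)*3 = 4698*3 = 14094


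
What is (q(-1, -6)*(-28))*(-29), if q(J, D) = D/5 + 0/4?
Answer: -4872/5 ≈ -974.40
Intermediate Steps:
q(J, D) = D/5 (q(J, D) = D*(⅕) + 0*(¼) = D/5 + 0 = D/5)
(q(-1, -6)*(-28))*(-29) = (((⅕)*(-6))*(-28))*(-29) = -6/5*(-28)*(-29) = (168/5)*(-29) = -4872/5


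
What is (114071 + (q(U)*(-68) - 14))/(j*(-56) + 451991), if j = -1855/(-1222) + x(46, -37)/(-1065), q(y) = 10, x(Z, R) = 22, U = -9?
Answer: 73776114555/294062760217 ≈ 0.25089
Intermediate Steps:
j = 1948691/1301430 (j = -1855/(-1222) + 22/(-1065) = -1855*(-1/1222) + 22*(-1/1065) = 1855/1222 - 22/1065 = 1948691/1301430 ≈ 1.4973)
(114071 + (q(U)*(-68) - 14))/(j*(-56) + 451991) = (114071 + (10*(-68) - 14))/((1948691/1301430)*(-56) + 451991) = (114071 + (-680 - 14))/(-54563348/650715 + 451991) = (114071 - 694)/(294062760217/650715) = 113377*(650715/294062760217) = 73776114555/294062760217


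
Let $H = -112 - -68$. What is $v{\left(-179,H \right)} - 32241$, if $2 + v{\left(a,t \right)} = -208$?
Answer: $-32451$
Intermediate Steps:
$H = -44$ ($H = -112 + 68 = -44$)
$v{\left(a,t \right)} = -210$ ($v{\left(a,t \right)} = -2 - 208 = -210$)
$v{\left(-179,H \right)} - 32241 = -210 - 32241 = -32451$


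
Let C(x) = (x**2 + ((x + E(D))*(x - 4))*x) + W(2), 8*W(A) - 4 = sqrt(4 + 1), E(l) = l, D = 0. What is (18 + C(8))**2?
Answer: (2708 + sqrt(5))**2/64 ≈ 1.1477e+5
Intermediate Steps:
W(A) = 1/2 + sqrt(5)/8 (W(A) = 1/2 + sqrt(4 + 1)/8 = 1/2 + sqrt(5)/8)
C(x) = 1/2 + x**2 + sqrt(5)/8 + x**2*(-4 + x) (C(x) = (x**2 + ((x + 0)*(x - 4))*x) + (1/2 + sqrt(5)/8) = (x**2 + (x*(-4 + x))*x) + (1/2 + sqrt(5)/8) = (x**2 + x**2*(-4 + x)) + (1/2 + sqrt(5)/8) = 1/2 + x**2 + sqrt(5)/8 + x**2*(-4 + x))
(18 + C(8))**2 = (18 + (1/2 + 8**3 - 3*8**2 + sqrt(5)/8))**2 = (18 + (1/2 + 512 - 3*64 + sqrt(5)/8))**2 = (18 + (1/2 + 512 - 192 + sqrt(5)/8))**2 = (18 + (641/2 + sqrt(5)/8))**2 = (677/2 + sqrt(5)/8)**2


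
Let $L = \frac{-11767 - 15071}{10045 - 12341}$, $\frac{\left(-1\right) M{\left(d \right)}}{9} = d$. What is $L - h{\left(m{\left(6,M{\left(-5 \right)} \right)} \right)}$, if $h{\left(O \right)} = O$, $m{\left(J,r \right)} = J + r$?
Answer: $- \frac{6447}{164} \approx -39.311$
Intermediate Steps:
$M{\left(d \right)} = - 9 d$
$L = \frac{1917}{164}$ ($L = - \frac{26838}{-2296} = \left(-26838\right) \left(- \frac{1}{2296}\right) = \frac{1917}{164} \approx 11.689$)
$L - h{\left(m{\left(6,M{\left(-5 \right)} \right)} \right)} = \frac{1917}{164} - \left(6 - -45\right) = \frac{1917}{164} - \left(6 + 45\right) = \frac{1917}{164} - 51 = - \frac{6447}{164}$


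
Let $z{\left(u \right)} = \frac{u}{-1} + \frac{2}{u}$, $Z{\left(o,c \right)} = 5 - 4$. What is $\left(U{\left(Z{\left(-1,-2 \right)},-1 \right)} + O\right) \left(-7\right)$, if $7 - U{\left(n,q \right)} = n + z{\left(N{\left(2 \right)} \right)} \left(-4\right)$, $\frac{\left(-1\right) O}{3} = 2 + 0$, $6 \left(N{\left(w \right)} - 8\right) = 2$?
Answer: $\frac{16996}{75} \approx 226.61$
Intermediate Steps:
$N{\left(w \right)} = \frac{25}{3}$ ($N{\left(w \right)} = 8 + \frac{1}{6} \cdot 2 = 8 + \frac{1}{3} = \frac{25}{3}$)
$O = -6$ ($O = - 3 \left(2 + 0\right) = \left(-3\right) 2 = -6$)
$Z{\left(o,c \right)} = 1$
$z{\left(u \right)} = - u + \frac{2}{u}$ ($z{\left(u \right)} = u \left(-1\right) + \frac{2}{u} = - u + \frac{2}{u}$)
$U{\left(n,q \right)} = - \frac{1903}{75} - n$ ($U{\left(n,q \right)} = 7 - \left(n + \left(\left(-1\right) \frac{25}{3} + \frac{2}{\frac{25}{3}}\right) \left(-4\right)\right) = 7 - \left(n + \left(- \frac{25}{3} + 2 \cdot \frac{3}{25}\right) \left(-4\right)\right) = 7 - \left(n + \left(- \frac{25}{3} + \frac{6}{25}\right) \left(-4\right)\right) = 7 - \left(n - - \frac{2428}{75}\right) = 7 - \left(n + \frac{2428}{75}\right) = 7 - \left(\frac{2428}{75} + n\right) = - \frac{1903}{75} - n$)
$\left(U{\left(Z{\left(-1,-2 \right)},-1 \right)} + O\right) \left(-7\right) = \left(\left(- \frac{1903}{75} - 1\right) - 6\right) \left(-7\right) = \left(- \frac{1978}{75} - 6\right) \left(-7\right) = \left(- \frac{2428}{75}\right) \left(-7\right) = \frac{16996}{75}$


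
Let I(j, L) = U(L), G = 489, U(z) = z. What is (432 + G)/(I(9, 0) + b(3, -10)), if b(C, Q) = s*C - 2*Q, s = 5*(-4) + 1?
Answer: -921/37 ≈ -24.892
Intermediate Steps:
s = -19 (s = -20 + 1 = -19)
b(C, Q) = -19*C - 2*Q
I(j, L) = L
(432 + G)/(I(9, 0) + b(3, -10)) = (432 + 489)/(0 + (-19*3 - 2*(-10))) = 921/(0 + (-57 + 20)) = 921/(0 - 37) = 921/(-37) = 921*(-1/37) = -921/37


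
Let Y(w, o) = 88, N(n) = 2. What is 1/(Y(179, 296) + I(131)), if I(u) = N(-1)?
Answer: 1/90 ≈ 0.011111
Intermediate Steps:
I(u) = 2
1/(Y(179, 296) + I(131)) = 1/(88 + 2) = 1/90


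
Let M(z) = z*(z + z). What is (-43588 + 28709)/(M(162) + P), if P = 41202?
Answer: -14879/93690 ≈ -0.15881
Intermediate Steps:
M(z) = 2*z**2 (M(z) = z*(2*z) = 2*z**2)
(-43588 + 28709)/(M(162) + P) = (-43588 + 28709)/(2*162**2 + 41202) = -14879/(2*26244 + 41202) = -14879/(52488 + 41202) = -14879/93690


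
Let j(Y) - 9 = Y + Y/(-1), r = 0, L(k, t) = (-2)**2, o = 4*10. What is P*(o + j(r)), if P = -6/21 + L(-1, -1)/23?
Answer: -126/23 ≈ -5.4783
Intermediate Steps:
o = 40
L(k, t) = 4
P = -18/161 (P = -6/21 + 4/23 = -6*1/21 + 4*(1/23) = -2/7 + 4/23 = -18/161 ≈ -0.11180)
j(Y) = 9 (j(Y) = 9 + (Y + Y/(-1)) = 9 + (Y + Y*(-1)) = 9 + (Y - Y) = 9 + 0 = 9)
P*(o + j(r)) = -18*(40 + 9)/161 = -18/161*49 = -126/23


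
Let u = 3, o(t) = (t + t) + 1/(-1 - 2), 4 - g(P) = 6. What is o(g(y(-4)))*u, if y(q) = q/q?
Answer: -13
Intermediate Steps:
y(q) = 1
g(P) = -2 (g(P) = 4 - 1*6 = 4 - 6 = -2)
o(t) = -⅓ + 2*t (o(t) = 2*t + 1/(-3) = 2*t - ⅓ = -⅓ + 2*t)
o(g(y(-4)))*u = (-⅓ + 2*(-2))*3 = (-⅓ - 4)*3 = -13/3*3 = -13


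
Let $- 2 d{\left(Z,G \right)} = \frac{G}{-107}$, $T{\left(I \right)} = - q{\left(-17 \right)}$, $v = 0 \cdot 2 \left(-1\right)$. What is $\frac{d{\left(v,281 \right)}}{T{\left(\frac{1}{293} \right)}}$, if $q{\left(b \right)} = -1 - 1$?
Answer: $\frac{281}{428} \approx 0.65654$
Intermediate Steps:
$q{\left(b \right)} = -2$
$v = 0$ ($v = 0 \left(-1\right) = 0$)
$T{\left(I \right)} = 2$ ($T{\left(I \right)} = \left(-1\right) \left(-2\right) = 2$)
$d{\left(Z,G \right)} = \frac{G}{214}$ ($d{\left(Z,G \right)} = - \frac{G \frac{1}{-107}}{2} = - \frac{G \left(- \frac{1}{107}\right)}{2} = - \frac{\left(- \frac{1}{107}\right) G}{2} = \frac{G}{214}$)
$\frac{d{\left(v,281 \right)}}{T{\left(\frac{1}{293} \right)}} = \frac{\frac{1}{214} \cdot 281}{2} = \frac{281}{214} \cdot \frac{1}{2} = \frac{281}{428}$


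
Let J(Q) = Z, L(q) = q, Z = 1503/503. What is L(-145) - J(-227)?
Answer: -74438/503 ≈ -147.99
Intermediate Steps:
Z = 1503/503 (Z = 1503*(1/503) = 1503/503 ≈ 2.9881)
J(Q) = 1503/503
L(-145) - J(-227) = -145 - 1*1503/503 = -145 - 1503/503 = -74438/503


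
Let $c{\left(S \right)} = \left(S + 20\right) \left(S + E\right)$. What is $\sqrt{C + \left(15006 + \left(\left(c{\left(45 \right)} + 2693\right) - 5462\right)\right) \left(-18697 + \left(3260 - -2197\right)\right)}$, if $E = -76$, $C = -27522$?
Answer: $i \sqrt{135366802} \approx 11635.0 i$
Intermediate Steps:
$c{\left(S \right)} = \left(-76 + S\right) \left(20 + S\right)$ ($c{\left(S \right)} = \left(S + 20\right) \left(S - 76\right) = \left(20 + S\right) \left(-76 + S\right) = \left(-76 + S\right) \left(20 + S\right)$)
$\sqrt{C + \left(15006 + \left(\left(c{\left(45 \right)} + 2693\right) - 5462\right)\right) \left(-18697 + \left(3260 - -2197\right)\right)} = \sqrt{-27522 + \left(15006 + \left(\left(\left(-1520 + 45^{2} - 2520\right) + 2693\right) - 5462\right)\right) \left(-18697 + \left(3260 - -2197\right)\right)} = \sqrt{-27522 + \left(15006 + \left(\left(\left(-1520 + 2025 - 2520\right) + 2693\right) - 5462\right)\right) \left(-18697 + \left(3260 + 2197\right)\right)} = \sqrt{-27522 + \left(15006 + \left(\left(-2015 + 2693\right) - 5462\right)\right) \left(-18697 + 5457\right)} = \sqrt{-27522 + \left(15006 + \left(678 - 5462\right)\right) \left(-13240\right)} = \sqrt{-27522 + \left(15006 - 4784\right) \left(-13240\right)} = \sqrt{-27522 + 10222 \left(-13240\right)} = \sqrt{-27522 - 135339280} = \sqrt{-135366802} = i \sqrt{135366802}$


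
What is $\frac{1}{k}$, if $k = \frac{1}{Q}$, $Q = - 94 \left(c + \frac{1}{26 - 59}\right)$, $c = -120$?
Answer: $\frac{372334}{33} \approx 11283.0$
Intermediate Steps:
$Q = \frac{372334}{33}$ ($Q = - 94 \left(-120 + \frac{1}{26 - 59}\right) = - 94 \left(-120 + \frac{1}{-33}\right) = - 94 \left(-120 - \frac{1}{33}\right) = \left(-94\right) \left(- \frac{3961}{33}\right) = \frac{372334}{33} \approx 11283.0$)
$k = \frac{33}{372334}$ ($k = \frac{1}{\frac{372334}{33}} = \frac{33}{372334} \approx 8.863 \cdot 10^{-5}$)
$\frac{1}{k} = \frac{1}{\frac{33}{372334}} = \frac{372334}{33}$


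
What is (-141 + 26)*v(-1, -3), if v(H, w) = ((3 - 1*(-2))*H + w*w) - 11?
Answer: 805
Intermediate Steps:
v(H, w) = -11 + w**2 + 5*H (v(H, w) = ((3 + 2)*H + w**2) - 11 = (5*H + w**2) - 11 = (w**2 + 5*H) - 11 = -11 + w**2 + 5*H)
(-141 + 26)*v(-1, -3) = (-141 + 26)*(-11 + (-3)**2 + 5*(-1)) = -115*(-11 + 9 - 5) = -115*(-7) = 805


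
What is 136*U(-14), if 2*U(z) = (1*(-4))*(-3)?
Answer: 816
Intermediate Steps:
U(z) = 6 (U(z) = ((1*(-4))*(-3))/2 = (-4*(-3))/2 = (½)*12 = 6)
136*U(-14) = 136*6 = 816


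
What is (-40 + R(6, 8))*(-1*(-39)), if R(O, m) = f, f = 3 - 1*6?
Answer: -1677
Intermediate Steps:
f = -3 (f = 3 - 6 = -3)
R(O, m) = -3
(-40 + R(6, 8))*(-1*(-39)) = (-40 - 3)*(-1*(-39)) = -43*39 = -1677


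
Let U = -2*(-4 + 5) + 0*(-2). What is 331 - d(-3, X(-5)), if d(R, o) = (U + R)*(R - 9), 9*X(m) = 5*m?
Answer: 271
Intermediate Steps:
X(m) = 5*m/9 (X(m) = (5*m)/9 = 5*m/9)
U = -2 (U = -2*1 + 0 = -2 + 0 = -2)
d(R, o) = (-9 + R)*(-2 + R) (d(R, o) = (-2 + R)*(R - 9) = (-2 + R)*(-9 + R) = (-9 + R)*(-2 + R))
331 - d(-3, X(-5)) = 331 - (18 + (-3)**2 - 11*(-3)) = 331 - (18 + 9 + 33) = 331 - 1*60 = 331 - 60 = 271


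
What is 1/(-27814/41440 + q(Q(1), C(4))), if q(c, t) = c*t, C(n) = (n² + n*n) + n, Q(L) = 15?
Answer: 20720/11174893 ≈ 0.0018542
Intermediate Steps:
C(n) = n + 2*n² (C(n) = (n² + n²) + n = 2*n² + n = n + 2*n²)
1/(-27814/41440 + q(Q(1), C(4))) = 1/(-27814/41440 + 15*(4*(1 + 2*4))) = 1/(-27814*1/41440 + 15*(4*(1 + 8))) = 1/(-13907/20720 + 15*(4*9)) = 1/(-13907/20720 + 15*36) = 1/(-13907/20720 + 540) = 1/(11174893/20720) = 20720/11174893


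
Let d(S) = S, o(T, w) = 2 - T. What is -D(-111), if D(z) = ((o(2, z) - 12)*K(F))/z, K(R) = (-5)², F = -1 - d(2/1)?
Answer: -100/37 ≈ -2.7027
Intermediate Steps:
F = -3 (F = -1 - 2/1 = -1 - 2 = -3)
K(R) = 25
D(z) = -300/z (D(z) = (((2 - 1*2) - 12)*25)/z = (((2 - 2) - 12)*25)/z = ((0 - 12)*25)/z = (-12*25)/z = -300/z)
-D(-111) = -(-300)/(-111) = -(-300)*(-1)/111 = -1*100/37 = -100/37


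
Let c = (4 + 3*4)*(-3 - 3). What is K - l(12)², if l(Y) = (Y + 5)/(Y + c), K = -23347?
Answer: -164736721/7056 ≈ -23347.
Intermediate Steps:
c = -96 (c = (4 + 12)*(-6) = 16*(-6) = -96)
l(Y) = (5 + Y)/(-96 + Y) (l(Y) = (Y + 5)/(Y - 96) = (5 + Y)/(-96 + Y))
K - l(12)² = -23347 - ((5 + 12)/(-96 + 12))² = -23347 - (17/(-84))² = -23347 - (-1/84*17)² = -23347 - (-17/84)² = -23347 - 1*289/7056 = -23347 - 289/7056 = -164736721/7056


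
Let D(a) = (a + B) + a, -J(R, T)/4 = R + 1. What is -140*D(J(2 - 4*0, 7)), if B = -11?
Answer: 4900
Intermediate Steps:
J(R, T) = -4 - 4*R (J(R, T) = -4*(R + 1) = -4*(1 + R) = -4 - 4*R)
D(a) = -11 + 2*a (D(a) = (a - 11) + a = (-11 + a) + a = -11 + 2*a)
-140*D(J(2 - 4*0, 7)) = -140*(-11 + 2*(-4 - 4*(2 - 4*0))) = -140*(-11 + 2*(-4 - 4*(2 + 0))) = -140*(-11 + 2*(-4 - 4*2)) = -140*(-11 + 2*(-4 - 8)) = -140*(-11 + 2*(-12)) = -140*(-11 - 24) = -140*(-35) = 4900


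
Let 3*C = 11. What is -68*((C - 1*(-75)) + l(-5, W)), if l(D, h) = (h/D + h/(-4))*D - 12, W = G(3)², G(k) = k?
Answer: -17731/3 ≈ -5910.3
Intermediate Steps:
C = 11/3 (C = (⅓)*11 = 11/3 ≈ 3.6667)
W = 9 (W = 3² = 9)
l(D, h) = -12 + D*(-h/4 + h/D) (l(D, h) = (h/D + h*(-¼))*D - 12 = (h/D - h/4)*D - 12 = (-h/4 + h/D)*D - 12 = D*(-h/4 + h/D) - 12 = -12 + D*(-h/4 + h/D))
-68*((C - 1*(-75)) + l(-5, W)) = -68*((11/3 - 1*(-75)) + (-12 + 9 - ¼*(-5)*9)) = -68*((11/3 + 75) + (-12 + 9 + 45/4)) = -68*(236/3 + 33/4) = -68*1043/12 = -17731/3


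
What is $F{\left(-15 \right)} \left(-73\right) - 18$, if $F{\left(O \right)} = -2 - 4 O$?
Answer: $-4252$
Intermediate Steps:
$F{\left(-15 \right)} \left(-73\right) - 18 = \left(-2 - -60\right) \left(-73\right) - 18 = \left(-2 + 60\right) \left(-73\right) - 18 = 58 \left(-73\right) - 18 = -4234 - 18 = -4252$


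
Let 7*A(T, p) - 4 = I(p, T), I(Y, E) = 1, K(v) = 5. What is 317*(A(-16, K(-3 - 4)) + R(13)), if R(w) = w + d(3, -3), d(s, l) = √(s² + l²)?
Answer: 30432/7 + 951*√2 ≈ 5692.3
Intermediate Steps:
A(T, p) = 5/7 (A(T, p) = 4/7 + (⅐)*1 = 4/7 + ⅐ = 5/7)
d(s, l) = √(l² + s²)
R(w) = w + 3*√2 (R(w) = w + √((-3)² + 3²) = w + √(9 + 9) = w + √18 = w + 3*√2)
317*(A(-16, K(-3 - 4)) + R(13)) = 317*(5/7 + (13 + 3*√2)) = 317*(96/7 + 3*√2) = 30432/7 + 951*√2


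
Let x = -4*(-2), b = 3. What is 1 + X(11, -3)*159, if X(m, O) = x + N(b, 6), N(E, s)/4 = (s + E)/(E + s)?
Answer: 1909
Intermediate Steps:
x = 8
N(E, s) = 4 (N(E, s) = 4*((s + E)/(E + s)) = 4*((E + s)/(E + s)) = 4*1 = 4)
X(m, O) = 12 (X(m, O) = 8 + 4 = 12)
1 + X(11, -3)*159 = 1 + 12*159 = 1 + 1908 = 1909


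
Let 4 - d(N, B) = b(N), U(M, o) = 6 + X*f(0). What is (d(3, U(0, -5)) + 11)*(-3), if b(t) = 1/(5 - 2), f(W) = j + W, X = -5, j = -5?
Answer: -44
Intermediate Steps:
f(W) = -5 + W
U(M, o) = 31 (U(M, o) = 6 - 5*(-5 + 0) = 6 - 5*(-5) = 6 + 25 = 31)
b(t) = 1/3
d(N, B) = 11/3 (d(N, B) = 4 - 1*1/3 = 4 - 1/3 = 11/3)
(d(3, U(0, -5)) + 11)*(-3) = (11/3 + 11)*(-3) = (44/3)*(-3) = -44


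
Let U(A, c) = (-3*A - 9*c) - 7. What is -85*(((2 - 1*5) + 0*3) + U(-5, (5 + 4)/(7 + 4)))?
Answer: 2210/11 ≈ 200.91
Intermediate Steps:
U(A, c) = -7 - 9*c - 3*A (U(A, c) = (-9*c - 3*A) - 7 = -7 - 9*c - 3*A)
-85*(((2 - 1*5) + 0*3) + U(-5, (5 + 4)/(7 + 4))) = -85*(((2 - 1*5) + 0*3) + (-7 - 9*(5 + 4)/(7 + 4) - 3*(-5))) = -85*(((2 - 5) + 0) + (-7 - 81/11 + 15)) = -85*((-3 + 0) + (-7 - 81/11 + 15)) = -85*(-3 + (-7 - 9*9/11 + 15)) = -85*(-3 + (-7 - 81/11 + 15)) = -85*(-3 + 7/11) = -85*(-26/11) = 2210/11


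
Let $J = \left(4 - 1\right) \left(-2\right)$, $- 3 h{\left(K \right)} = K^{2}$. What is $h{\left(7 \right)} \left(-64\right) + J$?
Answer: $\frac{3118}{3} \approx 1039.3$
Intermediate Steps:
$h{\left(K \right)} = - \frac{K^{2}}{3}$
$J = -6$ ($J = 3 \left(-2\right) = -6$)
$h{\left(7 \right)} \left(-64\right) + J = - \frac{7^{2}}{3} \left(-64\right) - 6 = \left(- \frac{1}{3}\right) 49 \left(-64\right) - 6 = \left(- \frac{49}{3}\right) \left(-64\right) - 6 = \frac{3136}{3} - 6 = \frac{3118}{3}$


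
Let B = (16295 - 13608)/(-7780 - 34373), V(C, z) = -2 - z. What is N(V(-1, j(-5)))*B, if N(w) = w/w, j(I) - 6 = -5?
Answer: -2687/42153 ≈ -0.063744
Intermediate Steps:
j(I) = 1 (j(I) = 6 - 5 = 1)
B = -2687/42153 (B = 2687/(-42153) = 2687*(-1/42153) = -2687/42153 ≈ -0.063744)
N(w) = 1
N(V(-1, j(-5)))*B = 1*(-2687/42153) = -2687/42153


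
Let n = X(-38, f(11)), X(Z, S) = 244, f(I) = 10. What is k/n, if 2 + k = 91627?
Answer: 91625/244 ≈ 375.51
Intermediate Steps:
k = 91625 (k = -2 + 91627 = 91625)
n = 244
k/n = 91625/244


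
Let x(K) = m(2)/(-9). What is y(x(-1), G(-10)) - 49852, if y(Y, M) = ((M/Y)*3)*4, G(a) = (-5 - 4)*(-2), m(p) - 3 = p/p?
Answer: -50338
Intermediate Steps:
m(p) = 4 (m(p) = 3 + p/p = 3 + 1 = 4)
G(a) = 18 (G(a) = -9*(-2) = 18)
x(K) = -4/9 (x(K) = 4/(-9) = 4*(-⅑) = -4/9)
y(Y, M) = 12*M/Y (y(Y, M) = (3*M/Y)*4 = 12*M/Y)
y(x(-1), G(-10)) - 49852 = 12*18/(-4/9) - 49852 = 12*18*(-9/4) - 49852 = -486 - 49852 = -50338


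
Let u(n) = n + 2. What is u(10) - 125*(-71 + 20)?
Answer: 6387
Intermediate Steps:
u(n) = 2 + n
u(10) - 125*(-71 + 20) = (2 + 10) - 125*(-71 + 20) = 12 - 125*(-51) = 12 + 6375 = 6387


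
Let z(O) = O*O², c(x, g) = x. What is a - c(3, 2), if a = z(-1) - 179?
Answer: -183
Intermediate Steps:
z(O) = O³
a = -180 (a = (-1)³ - 179 = -1 - 179 = -180)
a - c(3, 2) = -180 - 1*3 = -180 - 3 = -183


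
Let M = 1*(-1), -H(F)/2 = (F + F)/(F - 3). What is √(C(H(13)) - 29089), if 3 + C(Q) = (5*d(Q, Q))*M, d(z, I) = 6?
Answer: I*√29122 ≈ 170.65*I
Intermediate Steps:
H(F) = -4*F/(-3 + F) (H(F) = -2*(F + F)/(F - 3) = -2*2*F/(-3 + F) = -4*F/(-3 + F))
M = -1
C(Q) = -33 (C(Q) = -3 + (5*6)*(-1) = -3 + 30*(-1) = -3 - 30 = -33)
√(C(H(13)) - 29089) = √(-33 - 29089) = √(-29122) = I*√29122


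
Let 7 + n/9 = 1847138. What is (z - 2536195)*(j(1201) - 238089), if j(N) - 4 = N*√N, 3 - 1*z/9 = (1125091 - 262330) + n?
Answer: 38074226547380 - 192062272228*√1201 ≈ 3.1418e+13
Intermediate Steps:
n = 16624179 (n = -63 + 9*1847138 = -63 + 16624242 = 16624179)
z = -157382433 (z = 27 - 9*((1125091 - 262330) + 16624179) = 27 - 9*(862761 + 16624179) = 27 - 9*17486940 = 27 - 157382460 = -157382433)
j(N) = 4 + N^(3/2) (j(N) = 4 + N*√N = 4 + N^(3/2))
(z - 2536195)*(j(1201) - 238089) = (-157382433 - 2536195)*((4 + 1201^(3/2)) - 238089) = -159918628*((4 + 1201*√1201) - 238089) = -159918628*(-238085 + 1201*√1201) = 38074226547380 - 192062272228*√1201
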